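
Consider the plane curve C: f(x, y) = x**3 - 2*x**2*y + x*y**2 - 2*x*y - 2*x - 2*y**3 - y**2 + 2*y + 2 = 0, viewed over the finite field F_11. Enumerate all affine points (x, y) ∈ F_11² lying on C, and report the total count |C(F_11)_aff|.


Affine F_11-points: {(0, 3), (2, 8), (4, 2), (4, 8), (7, 5), (8, 10), (10, 8)}; count = 7.

For each of the 121 pairs (x, y) ∈ F_11², evaluate f(x, y) mod 11. Record the zeros.
  x = 0: [0↦2, 1↦1, 2↦8, 3↦0, 4↦9, 5↦1, 6↦8, 7↦7, 8↦8, 9↦10, 10↦1]  zeros at y ∈ {3}
  x = 1: [0↦1, 1↦8, 2↦3, 3↦7, 4↦8, 5↦5, 6↦8, 7↦5, 8↦6, 9↦10, 10↦5]  zeros at y ∈ ∅
  x = 2: [0↦6, 1↦6, 2↦7, 3↦8, 4↦8, 5↦6, 6↦1, 7↦3, 8↦0, 9↦2, 10↦8]  zeros at y ∈ {8}
  x = 3: [0↦1, 1↦1, 2↦4, 3↦9, 4↦4, 5↦10, 6↦4, 7↦7, 8↦7, 9↦3, 10↦5]  zeros at y ∈ ∅
  x = 4: [0↦3, 1↦10, 2↦0, 3↦5, 4↦2, 5↦1, 6↦1, 7↦1, 8↦0, 9↦8, 10↦2]  zeros at y ∈ {2, 8}
  x = 5: [0↦7, 1↦6, 2↦1, 3↦2, 4↦8, 5↦7, 6↦9, 7↦2, 8↦7, 9↦1, 10↦5]  zeros at y ∈ ∅
  x = 6: [0↦8, 1↦6, 2↦2, 3↦6, 4↦6, 5↦1, 6↦1, 7↦5, 8↦1, 9↦10, 10↦9]  zeros at y ∈ ∅
  x = 7: [0↦1, 1↦5, 2↦9, 3↦1, 4↦2, 5↦0, 6↦5, 7↦5, 8↦10, 9↦8, 10↦9]  zeros at y ∈ {5}
  x = 8: [0↦3, 1↦9, 2↦6, 3↦4, 4↦2, 5↦10, 6↦5, 7↦8, 8↦7, 9↦1, 10↦0]  zeros at y ∈ {10}
  x = 9: [0↦9, 1↦2, 2↦10, 3↦10, 4↦1, 5↦4, 6↦7, 7↦9, 8↦9, 9↦6, 10↦10]  zeros at y ∈ ∅
  x = 10: [0↦3, 1↦1, 2↦5, 3↦3, 4↦5, 5↦10, 6↦6, 7↦3, 8↦0, 9↦7, 10↦1]  zeros at y ∈ {8}
Collecting zeros: affine points = {(0, 3), (2, 8), (4, 2), (4, 8), (7, 5), (8, 10), (10, 8)}.
Total count |C(F_11)_aff| = 7.


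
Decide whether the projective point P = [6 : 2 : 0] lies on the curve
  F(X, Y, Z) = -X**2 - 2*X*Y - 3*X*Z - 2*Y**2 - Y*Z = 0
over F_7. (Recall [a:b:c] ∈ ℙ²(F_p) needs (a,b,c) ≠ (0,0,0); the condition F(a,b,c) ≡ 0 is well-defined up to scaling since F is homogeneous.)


F(6,2,0) ≡ 2 (mod 7); P is NOT on the curve.

Evaluate F(6, 2, 0) term-by-term (mod 7).
  -X**2 ↦ -1·36·1·1 = -36
  -2*X*Y ↦ -2·6·2·1 = -24
  -3*X*Z ↦ -3·6·1·0 = 0
  -2*Y**2 ↦ -2·1·4·1 = -8
  -Y*Z ↦ -1·1·2·0 = 0
Sum: F(6, 2, 0) = (-36) + (-24) + (0) + (-8) + (0) = -68.
Reducing mod 7: -68 ≡ 2 (mod 7).
Since F(a, b, c) ≡ 2 ≠ 0 (mod 7), P does NOT lie on the curve.


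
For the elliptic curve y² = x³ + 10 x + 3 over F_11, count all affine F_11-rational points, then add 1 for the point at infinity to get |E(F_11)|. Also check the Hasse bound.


Affine points = {(0, 5), (0, 6), (1, 5), (1, 6), (2, 3), (2, 8), (3, 4), (3, 7), (6, 2), (6, 9), (7, 3), (7, 8), (8, 1), (8, 10), (10, 5), (10, 6)}; affine count = 16; |E(F_11)| = 17.

Discriminant check: Δ ∝ 4a³ + 27b² = 4·10³ + 27·3² = 4·1000 + 27·9 ≡ 8 (mod 11). Nonzero ⇒ E is nonsingular.
For each x ∈ F_11, compute rhs = x³ + 10·x + 3 mod 11, then count y ∈ F_11 with y² ≡ rhs.
  x = 0: rhs = 3, matching y values: 5, 6 (2 points).
  x = 1: rhs = 3, matching y values: 5, 6 (2 points).
  x = 2: rhs = 9, matching y values: 3, 8 (2 points).
  x = 3: rhs = 5, matching y values: 4, 7 (2 points).
  x = 4: rhs = 8, matching y values: none (0 points).
  x = 5: rhs = 2, matching y values: none (0 points).
  x = 6: rhs = 4, matching y values: 2, 9 (2 points).
  x = 7: rhs = 9, matching y values: 3, 8 (2 points).
  x = 8: rhs = 1, matching y values: 1, 10 (2 points).
  x = 9: rhs = 8, matching y values: none (0 points).
  x = 10: rhs = 3, matching y values: 5, 6 (2 points).
Total affine count: 16.
Full point count |E(F_11)| = 16 + 1 = 17.
Hasse bound: |17 − (11+1)| = |5| = 5 ≤ 2√11 ≈ 6.6332 ✓.


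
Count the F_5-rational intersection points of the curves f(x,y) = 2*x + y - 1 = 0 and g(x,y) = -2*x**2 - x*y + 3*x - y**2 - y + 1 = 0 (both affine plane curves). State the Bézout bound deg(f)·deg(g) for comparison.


Common zeros: ∅; count = 0; Bézout bound = 2.

deg(f) = 1, deg(g) = 2, so Bézout bound = 2.
Scan x ∈ F_5. For each x, list the y ∈ F_5 with f(x, y) ≡ 0 and those with g(x, y) ≡ 0 (mod 5); the common zeros in that column are the intersection.
  x = 0: f ≡ 0 at y ∈ {1}; g ≡ 0 at y ∈ {2}; common: ∅.
  x = 1: f ≡ 0 at y ∈ {4}; g ≡ 0 at y ∈ ∅; common: ∅.
  x = 2: f ≡ 0 at y ∈ {2}; g ≡ 0 at y ∈ {1}; common: ∅.
  x = 3: f ≡ 0 at y ∈ {0}; g ≡ 0 at y ∈ {2, 4}; common: ∅.
  x = 4: f ≡ 0 at y ∈ {3}; g ≡ 0 at y ∈ {1, 4}; common: ∅.
Collecting: common zeros = ∅, so the count is 0.
Comparison with the Bézout bound: 0 ≤ 2 = deg(f)·deg(g), as expected for curves with no common component (the affine F_5-count falls short of the bound because intersections may lie at infinity, over extension fields, or carry multiplicity).


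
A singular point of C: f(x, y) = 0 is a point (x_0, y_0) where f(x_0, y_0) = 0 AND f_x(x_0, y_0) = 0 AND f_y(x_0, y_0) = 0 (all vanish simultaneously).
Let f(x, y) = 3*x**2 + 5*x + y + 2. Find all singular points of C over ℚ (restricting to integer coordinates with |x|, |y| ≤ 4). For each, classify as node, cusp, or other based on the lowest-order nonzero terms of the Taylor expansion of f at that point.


No singular points in the scanned grid; C is smooth there.

Compute partial derivatives:
  f_x = 6*x + 5.
  f_y = 1.
f_y = 1 is a nonzero constant, so f_y never vanishes: no point (x, y) can satisfy f = f_x = f_y = 0. In particular no (x, y) ∈ {−4, ..., 4}² is singular; the curve is smooth.


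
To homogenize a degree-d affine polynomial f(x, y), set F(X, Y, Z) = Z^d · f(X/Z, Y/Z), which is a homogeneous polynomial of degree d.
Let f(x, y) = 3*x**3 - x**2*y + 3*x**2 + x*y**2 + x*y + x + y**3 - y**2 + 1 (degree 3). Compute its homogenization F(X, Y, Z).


F(X, Y, Z) = 3*X**3 - X**2*Y + 3*X**2*Z + X*Y**2 + X*Y*Z + X*Z**2 + Y**3 - Y**2*Z + Z**3

deg(f) = 3.
Substitute x = X/Z, y = Y/Z into f, then multiply by Z^3.
  monomial 3·x^3·y^0 ↦ 3·X^3·Y^0·Z^0.
  monomial -1·x^2·y^1 ↦ -1·X^2·Y^1·Z^0.
  monomial 3·x^2·y^0 ↦ 3·X^2·Y^0·Z^1.
  monomial 1·x^1·y^2 ↦ 1·X^1·Y^2·Z^0.
  monomial 1·x^1·y^1 ↦ 1·X^1·Y^1·Z^1.
  monomial 1·x^1·y^0 ↦ 1·X^1·Y^0·Z^2.
  monomial 1·x^0·y^3 ↦ 1·X^0·Y^3·Z^0.
  monomial -1·x^0·y^2 ↦ -1·X^0·Y^2·Z^1.
  monomial 1·x^0·y^0 ↦ 1·X^0·Y^0·Z^3.
Collecting: F(X, Y, Z) = 3*X**3 - X**2*Y + 3*X**2*Z + X*Y**2 + X*Y*Z + X*Z**2 + Y**3 - Y**2*Z + Z**3.


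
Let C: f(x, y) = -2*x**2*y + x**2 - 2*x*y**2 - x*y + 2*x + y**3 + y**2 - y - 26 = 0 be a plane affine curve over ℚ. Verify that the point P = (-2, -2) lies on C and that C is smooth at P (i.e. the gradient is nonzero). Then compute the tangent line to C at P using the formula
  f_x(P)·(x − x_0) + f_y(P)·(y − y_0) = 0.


Tangent line at P: -24*x - 15*y - 78 = 0.

Step 1: f(-2, -2) = 0, so P lies on C.
Step 2: partial derivatives
  f_x(x, y) = -4*x*y + 2*x - 2*y**2 - y + 2, f_y(x, y) = -2*x**2 - 4*x*y - x + 3*y**2 + 2*y - 1.
  f_x(P) = -24, f_y(P) = -15 (gradient nonzero, so P is smooth).
Step 3: tangent line at P: -24·(x − -2) + -15·(y − -2) = 0.
Expanding: -24*x - 15*y - 78 = 0.


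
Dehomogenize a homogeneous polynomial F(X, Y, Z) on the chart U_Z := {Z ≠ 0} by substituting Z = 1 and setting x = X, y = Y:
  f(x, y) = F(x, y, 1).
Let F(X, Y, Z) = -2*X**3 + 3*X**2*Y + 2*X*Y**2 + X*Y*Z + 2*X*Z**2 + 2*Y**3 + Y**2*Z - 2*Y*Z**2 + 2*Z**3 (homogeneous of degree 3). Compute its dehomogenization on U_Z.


f(x, y) = -2*x**3 + 3*x**2*y + 2*x*y**2 + x*y + 2*x + 2*y**3 + y**2 - 2*y + 2

On U_Z we set Z = 1. Each monomial c·X^i·Y^j·Z^k in F becomes c·x^i·y^j·1^k = c·x^i·y^j.
Substituting Z = 1: F(X, Y, 1) = -2*x**3 + 3*x**2*y + 2*x*y**2 + x*y + 2*x + 2*y**3 + y**2 - 2*y + 2.
Note: deg(f) ≤ deg(F) = 3; strict inequality happens when F is divisible by Z (lost terms).


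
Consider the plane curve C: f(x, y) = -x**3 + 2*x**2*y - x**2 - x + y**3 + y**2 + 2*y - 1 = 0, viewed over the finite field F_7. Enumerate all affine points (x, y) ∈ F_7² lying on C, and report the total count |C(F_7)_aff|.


Affine F_7-points: {(2, 4), (3, 3), (3, 5), (4, 1), (4, 6), (6, 0)}; count = 6.

For each of the 49 pairs (x, y) ∈ F_7², evaluate f(x, y) mod 7. Record the zeros.
  x = 0: [0↦6, 1↦3, 2↦1, 3↦6, 4↦3, 5↦5, 6↦4]  zeros at y ∈ ∅
  x = 1: [0↦3, 1↦2, 2↦2, 3↦2, 4↦1, 5↦5, 6↦6]  zeros at y ∈ ∅
  x = 2: [0↦6, 1↦4, 2↦3, 3↦2, 4↦0, 5↦3, 6↦3]  zeros at y ∈ {4}
  x = 3: [0↦2, 1↦3, 2↦5, 3↦0, 4↦1, 5↦0, 6↦3]  zeros at y ∈ {3, 5}
  x = 4: [0↦6, 1↦0, 2↦2, 3↦4, 4↦5, 5↦4, 6↦0]  zeros at y ∈ {1, 6}
  x = 5: [0↦5, 1↦3, 2↦2, 3↦1, 4↦6, 5↦2, 6↦2]  zeros at y ∈ ∅
  x = 6: [0↦0, 1↦6, 2↦6, 3↦6, 4↦5, 5↦2, 6↦3]  zeros at y ∈ {0}
Collecting zeros: affine points = {(2, 4), (3, 3), (3, 5), (4, 1), (4, 6), (6, 0)}.
Total count |C(F_7)_aff| = 6.


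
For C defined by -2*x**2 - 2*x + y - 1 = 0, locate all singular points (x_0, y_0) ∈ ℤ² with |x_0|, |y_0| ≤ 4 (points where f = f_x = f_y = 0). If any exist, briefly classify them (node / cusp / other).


No singular points in the scanned grid; C is smooth there.

Compute partial derivatives:
  f_x = -4*x - 2.
  f_y = 1.
f_y = 1 is a nonzero constant, so f_y never vanishes: no point (x, y) can satisfy f = f_x = f_y = 0. In particular no (x, y) ∈ {−4, ..., 4}² is singular; the curve is smooth.


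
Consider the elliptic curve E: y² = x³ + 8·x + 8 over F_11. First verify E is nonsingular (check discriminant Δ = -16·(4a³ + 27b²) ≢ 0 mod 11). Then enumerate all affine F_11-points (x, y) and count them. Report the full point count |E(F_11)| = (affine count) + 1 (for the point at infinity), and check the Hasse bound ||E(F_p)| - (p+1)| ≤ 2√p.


Affine points = {(3, 2), (3, 9), (4, 4), (4, 7), (7, 0), (8, 1), (8, 10)}; affine count = 7; |E(F_11)| = 8.

Discriminant check: Δ ∝ 4a³ + 27b² = 4·8³ + 27·8² = 4·512 + 27·64 ≡ 3 (mod 11). Nonzero ⇒ E is nonsingular.
For each x ∈ F_11, compute rhs = x³ + 8·x + 8 mod 11, then count y ∈ F_11 with y² ≡ rhs.
  x = 0: rhs = 8, matching y values: none (0 points).
  x = 1: rhs = 6, matching y values: none (0 points).
  x = 2: rhs = 10, matching y values: none (0 points).
  x = 3: rhs = 4, matching y values: 2, 9 (2 points).
  x = 4: rhs = 5, matching y values: 4, 7 (2 points).
  x = 5: rhs = 8, matching y values: none (0 points).
  x = 6: rhs = 8, matching y values: none (0 points).
  x = 7: rhs = 0, matching y values: 0 (1 points).
  x = 8: rhs = 1, matching y values: 1, 10 (2 points).
  x = 9: rhs = 6, matching y values: none (0 points).
  x = 10: rhs = 10, matching y values: none (0 points).
Total affine count: 7.
Full point count |E(F_11)| = 7 + 1 = 8.
Hasse bound: |8 − (11+1)| = |-4| = 4 ≤ 2√11 ≈ 6.6332 ✓.


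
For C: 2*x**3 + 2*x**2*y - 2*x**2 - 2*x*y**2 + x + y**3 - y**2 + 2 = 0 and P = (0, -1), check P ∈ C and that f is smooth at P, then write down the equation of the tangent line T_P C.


Tangent line at P: -x + 5*y + 5 = 0.

Step 1: f(0, -1) = 0, so P lies on C.
Step 2: partial derivatives
  f_x(x, y) = 6*x**2 + 4*x*y - 4*x - 2*y**2 + 1, f_y(x, y) = 2*x**2 - 4*x*y + 3*y**2 - 2*y.
  f_x(P) = -1, f_y(P) = 5 (gradient nonzero, so P is smooth).
Step 3: tangent line at P: -1·(x − 0) + 5·(y − -1) = 0.
Expanding: -x + 5*y + 5 = 0.


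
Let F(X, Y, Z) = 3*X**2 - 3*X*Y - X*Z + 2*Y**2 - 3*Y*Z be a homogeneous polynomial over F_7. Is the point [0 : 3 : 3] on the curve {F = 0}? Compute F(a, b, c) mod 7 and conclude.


F(0,3,3) ≡ 5 (mod 7); P is NOT on the curve.

Evaluate F(0, 3, 3) term-by-term (mod 7).
  3*X**2 ↦ 3·0·1·1 = 0
  -3*X*Y ↦ -3·0·3·1 = 0
  -X*Z ↦ -1·0·1·3 = 0
  2*Y**2 ↦ 2·1·9·1 = 18
  -3*Y*Z ↦ -3·1·3·3 = -27
Sum: F(0, 3, 3) = (0) + (0) + (0) + (18) + (-27) = -9.
Reducing mod 7: -9 ≡ 5 (mod 7).
Since F(a, b, c) ≡ 5 ≠ 0 (mod 7), P does NOT lie on the curve.


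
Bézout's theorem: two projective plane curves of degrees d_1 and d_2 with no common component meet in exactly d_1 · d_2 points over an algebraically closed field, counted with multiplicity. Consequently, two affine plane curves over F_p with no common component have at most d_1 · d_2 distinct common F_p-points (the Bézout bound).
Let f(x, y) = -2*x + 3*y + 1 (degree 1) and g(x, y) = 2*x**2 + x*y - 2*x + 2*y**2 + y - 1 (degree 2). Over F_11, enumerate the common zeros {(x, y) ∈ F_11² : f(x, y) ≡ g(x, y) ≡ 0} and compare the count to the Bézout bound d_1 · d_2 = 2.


Common zeros: {(3, 9), (7, 8)}; count = 2; Bézout bound = 2.

deg(f) = 1, deg(g) = 2, so Bézout bound = 2.
Scan x ∈ F_11. For each x, list the y ∈ F_11 with f(x, y) ≡ 0 and those with g(x, y) ≡ 0 (mod 11); the common zeros in that column are the intersection.
  x = 0: f ≡ 0 at y ∈ {7}; g ≡ 0 at y ∈ {6, 10}; common: ∅.
  x = 1: f ≡ 0 at y ∈ {4}; g ≡ 0 at y ∈ {2, 8}; common: ∅.
  x = 2: f ≡ 0 at y ∈ {1}; g ≡ 0 at y ∈ ∅; common: ∅.
  x = 3: f ≡ 0 at y ∈ {9}; g ≡ 0 at y ∈ {0, 9}; common: {9}.
  x = 4: f ≡ 0 at y ∈ {6}; g ≡ 0 at y ∈ ∅; common: ∅.
  x = 5: f ≡ 0 at y ∈ {3}; g ≡ 0 at y ∈ ∅; common: ∅.
  x = 6: f ≡ 0 at y ∈ {0}; g ≡ 0 at y ∈ ∅; common: ∅.
  x = 7: f ≡ 0 at y ∈ {8}; g ≡ 0 at y ∈ {8, 10}; common: {8}.
  x = 8: f ≡ 0 at y ∈ {5}; g ≡ 0 at y ∈ ∅; common: ∅.
  x = 9: f ≡ 0 at y ∈ {2}; g ≡ 0 at y ∈ {0, 6}; common: ∅.
  x = 10: f ≡ 0 at y ∈ {10}; g ≡ 0 at y ∈ {2, 9}; common: ∅.
Collecting: common zeros = {(3, 9), (7, 8)}, so the count is 2.
Comparison with the Bézout bound: 2 ≤ 2 = deg(f)·deg(g), as expected for curves with no common component (the bound is attained).


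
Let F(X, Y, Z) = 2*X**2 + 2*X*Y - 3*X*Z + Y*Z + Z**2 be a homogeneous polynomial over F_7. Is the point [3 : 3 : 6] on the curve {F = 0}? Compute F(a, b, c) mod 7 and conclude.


F(3,3,6) ≡ 1 (mod 7); P is NOT on the curve.

Evaluate F(3, 3, 6) term-by-term (mod 7).
  2*X**2 ↦ 2·9·1·1 = 18
  2*X*Y ↦ 2·3·3·1 = 18
  -3*X*Z ↦ -3·3·1·6 = -54
  Y*Z ↦ 1·1·3·6 = 18
  Z**2 ↦ 1·1·1·36 = 36
Sum: F(3, 3, 6) = (18) + (18) + (-54) + (18) + (36) = 36.
Reducing mod 7: 36 ≡ 1 (mod 7).
Since F(a, b, c) ≡ 1 ≠ 0 (mod 7), P does NOT lie on the curve.


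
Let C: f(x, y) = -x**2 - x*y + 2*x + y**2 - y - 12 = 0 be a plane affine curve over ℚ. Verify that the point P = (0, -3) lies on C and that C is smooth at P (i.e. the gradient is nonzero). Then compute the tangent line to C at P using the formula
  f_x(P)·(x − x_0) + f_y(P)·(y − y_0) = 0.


Tangent line at P: 5*x - 7*y - 21 = 0.

Step 1: f(0, -3) = 0, so P lies on C.
Step 2: partial derivatives
  f_x(x, y) = -2*x - y + 2, f_y(x, y) = -x + 2*y - 1.
  f_x(P) = 5, f_y(P) = -7 (gradient nonzero, so P is smooth).
Step 3: tangent line at P: 5·(x − 0) + -7·(y − -3) = 0.
Expanding: 5*x - 7*y - 21 = 0.


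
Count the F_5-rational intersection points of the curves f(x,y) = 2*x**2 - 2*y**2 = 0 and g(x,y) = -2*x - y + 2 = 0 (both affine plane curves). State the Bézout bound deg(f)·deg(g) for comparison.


Common zeros: {(2, 3), (4, 4)}; count = 2; Bézout bound = 2.

deg(f) = 2, deg(g) = 1, so Bézout bound = 2.
Scan x ∈ F_5. For each x, list the y ∈ F_5 with f(x, y) ≡ 0 and those with g(x, y) ≡ 0 (mod 5); the common zeros in that column are the intersection.
  x = 0: f ≡ 0 at y ∈ {0}; g ≡ 0 at y ∈ {2}; common: ∅.
  x = 1: f ≡ 0 at y ∈ {1, 4}; g ≡ 0 at y ∈ {0}; common: ∅.
  x = 2: f ≡ 0 at y ∈ {2, 3}; g ≡ 0 at y ∈ {3}; common: {3}.
  x = 3: f ≡ 0 at y ∈ {2, 3}; g ≡ 0 at y ∈ {1}; common: ∅.
  x = 4: f ≡ 0 at y ∈ {1, 4}; g ≡ 0 at y ∈ {4}; common: {4}.
Collecting: common zeros = {(2, 3), (4, 4)}, so the count is 2.
Comparison with the Bézout bound: 2 ≤ 2 = deg(f)·deg(g), as expected for curves with no common component (the bound is attained).


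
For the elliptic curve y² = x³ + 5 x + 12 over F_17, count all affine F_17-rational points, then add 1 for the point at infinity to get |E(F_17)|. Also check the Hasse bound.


Affine points = {(1, 1), (1, 16), (2, 8), (2, 9), (5, 3), (5, 14), (7, 4), (7, 13), (9, 2), (9, 15), (10, 5), (10, 12), (11, 2), (11, 15), (12, 7), (12, 10), (13, 8), (13, 9), (14, 2), (14, 15)}; affine count = 20; |E(F_17)| = 21.

Discriminant check: Δ ∝ 4a³ + 27b² = 4·5³ + 27·12² = 4·125 + 27·144 ≡ 2 (mod 17). Nonzero ⇒ E is nonsingular.
For each x ∈ F_17, compute rhs = x³ + 5·x + 12 mod 17, then count y ∈ F_17 with y² ≡ rhs.
  x = 0: rhs = 12, matching y values: none (0 points).
  x = 1: rhs = 1, matching y values: 1, 16 (2 points).
  x = 2: rhs = 13, matching y values: 8, 9 (2 points).
  x = 3: rhs = 3, matching y values: none (0 points).
  x = 4: rhs = 11, matching y values: none (0 points).
  x = 5: rhs = 9, matching y values: 3, 14 (2 points).
  x = 6: rhs = 3, matching y values: none (0 points).
  x = 7: rhs = 16, matching y values: 4, 13 (2 points).
  x = 8: rhs = 3, matching y values: none (0 points).
  x = 9: rhs = 4, matching y values: 2, 15 (2 points).
  x = 10: rhs = 8, matching y values: 5, 12 (2 points).
  x = 11: rhs = 4, matching y values: 2, 15 (2 points).
  x = 12: rhs = 15, matching y values: 7, 10 (2 points).
  x = 13: rhs = 13, matching y values: 8, 9 (2 points).
  x = 14: rhs = 4, matching y values: 2, 15 (2 points).
  x = 15: rhs = 11, matching y values: none (0 points).
  x = 16: rhs = 6, matching y values: none (0 points).
Total affine count: 20.
Full point count |E(F_17)| = 20 + 1 = 21.
Hasse bound: |21 − (17+1)| = |3| = 3 ≤ 2√17 ≈ 8.2462 ✓.


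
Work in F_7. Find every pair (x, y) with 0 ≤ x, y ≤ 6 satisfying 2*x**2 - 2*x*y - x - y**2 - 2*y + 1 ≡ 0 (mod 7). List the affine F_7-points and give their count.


Affine F_7-points: {(0, 2), (0, 3), (2, 0), (2, 1), (3, 1), (3, 5), (6, 2), (6, 5)}; count = 8.

For each of the 49 pairs (x, y) ∈ F_7², evaluate f(x, y) mod 7. Record the zeros.
  x = 0: [0↦1, 1↦5, 2↦0, 3↦0, 4↦5, 5↦1, 6↦2]  zeros at y ∈ {2, 3}
  x = 1: [0↦2, 1↦4, 2↦4, 3↦2, 4↦5, 5↦6, 6↦5]  zeros at y ∈ ∅
  x = 2: [0↦0, 1↦0, 2↦5, 3↦1, 4↦2, 5↦1, 6↦5]  zeros at y ∈ {0, 1}
  x = 3: [0↦2, 1↦0, 2↦3, 3↦4, 4↦3, 5↦0, 6↦2]  zeros at y ∈ {1, 5}
  x = 4: [0↦1, 1↦4, 2↦5, 3↦4, 4↦1, 5↦3, 6↦3]  zeros at y ∈ ∅
  x = 5: [0↦4, 1↦5, 2↦4, 3↦1, 4↦3, 5↦3, 6↦1]  zeros at y ∈ ∅
  x = 6: [0↦4, 1↦3, 2↦0, 3↦2, 4↦2, 5↦0, 6↦3]  zeros at y ∈ {2, 5}
Collecting zeros: affine points = {(0, 2), (0, 3), (2, 0), (2, 1), (3, 1), (3, 5), (6, 2), (6, 5)}.
Total count |C(F_7)_aff| = 8.


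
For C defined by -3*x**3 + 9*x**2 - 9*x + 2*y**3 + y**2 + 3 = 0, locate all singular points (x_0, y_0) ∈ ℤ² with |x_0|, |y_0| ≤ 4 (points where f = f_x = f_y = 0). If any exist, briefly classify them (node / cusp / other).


Singular points: {(1, 0)}; classification: cusp.

Compute partial derivatives:
  f_x = -9*x**2 + 18*x - 9.
  f_y = 6*y**2 + 2*y.
Scan x_0 ∈ {−4, ..., 4}. For each x_0, f_y(x_0, y) is a polynomial in y; find its integer roots y ∈ {−4, ..., 4}, then test f_x and f at those candidates.
  x = -4: f_y(-4, y) = 6*y**2 + 2*y; vanishes at y ∈ {0}. (-4, 0): f_x = -225 ≠ 0.
  x = -3: f_y(-3, y) = 6*y**2 + 2*y; vanishes at y ∈ {0}. (-3, 0): f_x = -144 ≠ 0.
  x = -2: f_y(-2, y) = 6*y**2 + 2*y; vanishes at y ∈ {0}. (-2, 0): f_x = -81 ≠ 0.
  x = -1: f_y(-1, y) = 6*y**2 + 2*y; vanishes at y ∈ {0}. (-1, 0): f_x = -36 ≠ 0.
  x = 0: f_y(0, y) = 6*y**2 + 2*y; vanishes at y ∈ {0}. (0, 0): f_x = -9 ≠ 0.
  x = 1: f_y(1, y) = 6*y**2 + 2*y; vanishes at y ∈ {0}. (1, 0): f_x = 0, f = 0 — SINGULAR.
  x = 2: f_y(2, y) = 6*y**2 + 2*y; vanishes at y ∈ {0}. (2, 0): f_x = -9 ≠ 0.
  x = 3: f_y(3, y) = 6*y**2 + 2*y; vanishes at y ∈ {0}. (3, 0): f_x = -36 ≠ 0.
  x = 4: f_y(4, y) = 6*y**2 + 2*y; vanishes at y ∈ {0}. (4, 0): f_x = -81 ≠ 0.
Only singular point on the grid: (1, 0).
Classify: substitute x = 1 + u, y = 0 + v and expand: f = -3*u**3 + 2*v**3 + v**2.
No constant or linear terms (consistent with a singular point). Quadratic part: v**2. Cubic part: -3*u**3 + 2*v**3.
The quadratic part v**2 is a perfect square, so there is a single (double) tangent line v = 0, i.e. y = 0. Restricting the cubic part to that line (v = 0) leaves -3*u**3 ≠ 0, so f is not divisible by v and the branch is v² ≈ 3*u**3 to lowest order — this is a cusp.
Classification: cusp.


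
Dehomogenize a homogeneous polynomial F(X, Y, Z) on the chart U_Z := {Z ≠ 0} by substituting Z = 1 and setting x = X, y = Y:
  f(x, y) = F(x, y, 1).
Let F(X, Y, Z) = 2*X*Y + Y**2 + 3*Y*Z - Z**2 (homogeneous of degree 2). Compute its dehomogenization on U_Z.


f(x, y) = 2*x*y + y**2 + 3*y - 1

On U_Z we set Z = 1. Each monomial c·X^i·Y^j·Z^k in F becomes c·x^i·y^j·1^k = c·x^i·y^j.
Substituting Z = 1: F(X, Y, 1) = 2*x*y + y**2 + 3*y - 1.
Note: deg(f) ≤ deg(F) = 2; strict inequality happens when F is divisible by Z (lost terms).


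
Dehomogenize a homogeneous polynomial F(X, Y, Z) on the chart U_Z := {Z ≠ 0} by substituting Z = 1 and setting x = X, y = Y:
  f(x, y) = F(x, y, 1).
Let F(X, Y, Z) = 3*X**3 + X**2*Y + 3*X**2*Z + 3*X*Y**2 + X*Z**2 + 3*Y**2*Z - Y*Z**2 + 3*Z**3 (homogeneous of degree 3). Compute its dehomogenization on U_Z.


f(x, y) = 3*x**3 + x**2*y + 3*x**2 + 3*x*y**2 + x + 3*y**2 - y + 3

On U_Z we set Z = 1. Each monomial c·X^i·Y^j·Z^k in F becomes c·x^i·y^j·1^k = c·x^i·y^j.
Substituting Z = 1: F(X, Y, 1) = 3*x**3 + x**2*y + 3*x**2 + 3*x*y**2 + x + 3*y**2 - y + 3.
Note: deg(f) ≤ deg(F) = 3; strict inequality happens when F is divisible by Z (lost terms).


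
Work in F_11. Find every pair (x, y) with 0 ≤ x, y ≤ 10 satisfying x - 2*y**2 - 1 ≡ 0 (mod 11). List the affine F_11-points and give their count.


Affine F_11-points: {(0, 4), (0, 7), (1, 0), (3, 1), (3, 10), (7, 5), (7, 6), (8, 3), (8, 8), (9, 2), (9, 9)}; count = 11.

For each of the 121 pairs (x, y) ∈ F_11², evaluate f(x, y) mod 11. Record the zeros.
  x = 0: [0↦10, 1↦8, 2↦2, 3↦3, 4↦0, 5↦4, 6↦4, 7↦0, 8↦3, 9↦2, 10↦8]  zeros at y ∈ {4, 7}
  x = 1: [0↦0, 1↦9, 2↦3, 3↦4, 4↦1, 5↦5, 6↦5, 7↦1, 8↦4, 9↦3, 10↦9]  zeros at y ∈ {0}
  x = 2: [0↦1, 1↦10, 2↦4, 3↦5, 4↦2, 5↦6, 6↦6, 7↦2, 8↦5, 9↦4, 10↦10]  zeros at y ∈ ∅
  x = 3: [0↦2, 1↦0, 2↦5, 3↦6, 4↦3, 5↦7, 6↦7, 7↦3, 8↦6, 9↦5, 10↦0]  zeros at y ∈ {1, 10}
  x = 4: [0↦3, 1↦1, 2↦6, 3↦7, 4↦4, 5↦8, 6↦8, 7↦4, 8↦7, 9↦6, 10↦1]  zeros at y ∈ ∅
  x = 5: [0↦4, 1↦2, 2↦7, 3↦8, 4↦5, 5↦9, 6↦9, 7↦5, 8↦8, 9↦7, 10↦2]  zeros at y ∈ ∅
  x = 6: [0↦5, 1↦3, 2↦8, 3↦9, 4↦6, 5↦10, 6↦10, 7↦6, 8↦9, 9↦8, 10↦3]  zeros at y ∈ ∅
  x = 7: [0↦6, 1↦4, 2↦9, 3↦10, 4↦7, 5↦0, 6↦0, 7↦7, 8↦10, 9↦9, 10↦4]  zeros at y ∈ {5, 6}
  x = 8: [0↦7, 1↦5, 2↦10, 3↦0, 4↦8, 5↦1, 6↦1, 7↦8, 8↦0, 9↦10, 10↦5]  zeros at y ∈ {3, 8}
  x = 9: [0↦8, 1↦6, 2↦0, 3↦1, 4↦9, 5↦2, 6↦2, 7↦9, 8↦1, 9↦0, 10↦6]  zeros at y ∈ {2, 9}
  x = 10: [0↦9, 1↦7, 2↦1, 3↦2, 4↦10, 5↦3, 6↦3, 7↦10, 8↦2, 9↦1, 10↦7]  zeros at y ∈ ∅
Collecting zeros: affine points = {(0, 4), (0, 7), (1, 0), (3, 1), (3, 10), (7, 5), (7, 6), (8, 3), (8, 8), (9, 2), (9, 9)}.
Total count |C(F_11)_aff| = 11.


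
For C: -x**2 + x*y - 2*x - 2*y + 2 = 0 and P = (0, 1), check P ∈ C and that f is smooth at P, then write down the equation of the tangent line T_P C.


Tangent line at P: -x - 2*y + 2 = 0.

Step 1: f(0, 1) = 0, so P lies on C.
Step 2: partial derivatives
  f_x(x, y) = -2*x + y - 2, f_y(x, y) = x - 2.
  f_x(P) = -1, f_y(P) = -2 (gradient nonzero, so P is smooth).
Step 3: tangent line at P: -1·(x − 0) + -2·(y − 1) = 0.
Expanding: -x - 2*y + 2 = 0.


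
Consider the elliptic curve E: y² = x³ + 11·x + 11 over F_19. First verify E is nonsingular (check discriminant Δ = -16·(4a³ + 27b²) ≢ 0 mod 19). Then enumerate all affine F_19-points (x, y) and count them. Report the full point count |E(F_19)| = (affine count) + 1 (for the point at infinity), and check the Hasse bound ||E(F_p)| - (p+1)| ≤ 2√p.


Affine points = {(0, 7), (0, 12), (1, 2), (1, 17), (4, 9), (4, 10), (5, 1), (5, 18), (10, 0), (11, 0), (12, 3), (12, 16), (15, 6), (15, 13), (17, 0)}; affine count = 15; |E(F_19)| = 16.

Discriminant check: Δ ∝ 4a³ + 27b² = 4·11³ + 27·11² = 4·1331 + 27·121 ≡ 3 (mod 19). Nonzero ⇒ E is nonsingular.
For each x ∈ F_19, compute rhs = x³ + 11·x + 11 mod 19, then count y ∈ F_19 with y² ≡ rhs.
  x = 0: rhs = 11, matching y values: 7, 12 (2 points).
  x = 1: rhs = 4, matching y values: 2, 17 (2 points).
  x = 2: rhs = 3, matching y values: none (0 points).
  x = 3: rhs = 14, matching y values: none (0 points).
  x = 4: rhs = 5, matching y values: 9, 10 (2 points).
  x = 5: rhs = 1, matching y values: 1, 18 (2 points).
  x = 6: rhs = 8, matching y values: none (0 points).
  x = 7: rhs = 13, matching y values: none (0 points).
  x = 8: rhs = 3, matching y values: none (0 points).
  x = 9: rhs = 3, matching y values: none (0 points).
  x = 10: rhs = 0, matching y values: 0 (1 points).
  x = 11: rhs = 0, matching y values: 0 (1 points).
  x = 12: rhs = 9, matching y values: 3, 16 (2 points).
  x = 13: rhs = 14, matching y values: none (0 points).
  x = 14: rhs = 2, matching y values: none (0 points).
  x = 15: rhs = 17, matching y values: 6, 13 (2 points).
  x = 16: rhs = 8, matching y values: none (0 points).
  x = 17: rhs = 0, matching y values: 0 (1 points).
  x = 18: rhs = 18, matching y values: none (0 points).
Total affine count: 15.
Full point count |E(F_19)| = 15 + 1 = 16.
Hasse bound: |16 − (19+1)| = |-4| = 4 ≤ 2√19 ≈ 8.7178 ✓.


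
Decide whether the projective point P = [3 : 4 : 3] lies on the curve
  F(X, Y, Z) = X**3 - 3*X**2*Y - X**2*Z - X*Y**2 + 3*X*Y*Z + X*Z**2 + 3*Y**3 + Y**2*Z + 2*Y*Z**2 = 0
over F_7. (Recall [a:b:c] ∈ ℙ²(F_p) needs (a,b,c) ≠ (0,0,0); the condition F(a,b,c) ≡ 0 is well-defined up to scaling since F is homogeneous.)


F(3,4,3) ≡ 4 (mod 7); P is NOT on the curve.

Evaluate F(3, 4, 3) term-by-term (mod 7).
  X**3 ↦ 1·27·1·1 = 27
  -3*X**2*Y ↦ -3·9·4·1 = -108
  -X**2*Z ↦ -1·9·1·3 = -27
  -X*Y**2 ↦ -1·3·16·1 = -48
  3*X*Y*Z ↦ 3·3·4·3 = 108
  X*Z**2 ↦ 1·3·1·9 = 27
  3*Y**3 ↦ 3·1·64·1 = 192
  Y**2*Z ↦ 1·1·16·3 = 48
  2*Y*Z**2 ↦ 2·1·4·9 = 72
Sum: F(3, 4, 3) = (27) + (-108) + (-27) + (-48) + (108) + (27) + (192) + (48) + (72) = 291.
Reducing mod 7: 291 ≡ 4 (mod 7).
Since F(a, b, c) ≡ 4 ≠ 0 (mod 7), P does NOT lie on the curve.


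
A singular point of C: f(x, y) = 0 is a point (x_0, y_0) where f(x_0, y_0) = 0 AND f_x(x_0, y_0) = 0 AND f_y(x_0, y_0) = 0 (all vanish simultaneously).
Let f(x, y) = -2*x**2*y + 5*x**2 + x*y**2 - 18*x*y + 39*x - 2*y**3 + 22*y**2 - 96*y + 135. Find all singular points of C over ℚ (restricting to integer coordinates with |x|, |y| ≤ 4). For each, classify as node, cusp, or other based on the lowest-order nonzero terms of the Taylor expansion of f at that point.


Singular points: {(-3, 3)}; classification: node.

Compute partial derivatives:
  f_x = -4*x*y + 10*x + y**2 - 18*y + 39.
  f_y = -2*x**2 + 2*x*y - 18*x - 6*y**2 + 44*y - 96.
Scan x_0 ∈ {−4, ..., 4}. For each x_0, f_y(x_0, y) is a polynomial in y; find its integer roots y ∈ {−4, ..., 4}, then test f_x and f at those candidates.
  x = -4: f_y(-4, y) = -6*y**2 + 36*y - 56; no integer root y with |y| ≤ 4.
  x = -3: f_y(-3, y) = -6*y**2 + 38*y - 60; vanishes at y ∈ {3}. (-3, 3): f_x = 0, f = 0 — SINGULAR.
  x = -2: f_y(-2, y) = -6*y**2 + 40*y - 68; no integer root y with |y| ≤ 4.
  x = -1: f_y(-1, y) = -6*y**2 + 42*y - 80; no integer root y with |y| ≤ 4.
  x = 0: f_y(0, y) = -6*y**2 + 44*y - 96; no integer root y with |y| ≤ 4.
  x = 1: f_y(1, y) = -6*y**2 + 46*y - 116; no integer root y with |y| ≤ 4.
  x = 2: f_y(2, y) = -6*y**2 + 48*y - 140; no integer root y with |y| ≤ 4.
  x = 3: f_y(3, y) = -6*y**2 + 50*y - 168; no integer root y with |y| ≤ 4.
  x = 4: f_y(4, y) = -6*y**2 + 52*y - 200; no integer root y with |y| ≤ 4.
Only singular point on the grid: (-3, 3).
Classify: substitute x = -3 + u, y = 3 + v and expand: f = -2*u**2*v - u**2 + u*v**2 - 2*v**3 + v**2.
No constant or linear terms (consistent with a singular point). Quadratic part: -u**2 + v**2. Cubic part: -2*u**2*v + u*v**2 - 2*v**3.
The quadratic part v**2 - u**2 = (v − u)(v + u) splits into two distinct linear factors, so there are two distinct tangent lines y − 3 = ±(x − -3) — this is a node (ordinary double point).
Classification: node.


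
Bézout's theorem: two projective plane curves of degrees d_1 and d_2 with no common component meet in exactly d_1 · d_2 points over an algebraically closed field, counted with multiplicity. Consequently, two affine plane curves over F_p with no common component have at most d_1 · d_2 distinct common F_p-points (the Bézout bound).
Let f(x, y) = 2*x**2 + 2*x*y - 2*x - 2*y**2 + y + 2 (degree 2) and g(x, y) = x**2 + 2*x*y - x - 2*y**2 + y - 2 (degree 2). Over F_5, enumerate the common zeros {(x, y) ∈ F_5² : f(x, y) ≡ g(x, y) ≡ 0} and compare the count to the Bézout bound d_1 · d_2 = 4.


Common zeros: {(3, 2), (3, 4)}; count = 2; Bézout bound = 4.

deg(f) = 2, deg(g) = 2, so Bézout bound = 4.
Scan x ∈ F_5. For each x, list the y ∈ F_5 with f(x, y) ≡ 0 and those with g(x, y) ≡ 0 (mod 5); the common zeros in that column are the intersection.
  x = 0: f ≡ 0 at y ∈ ∅; g ≡ 0 at y ∈ {4}; common: ∅.
  x = 1: f ≡ 0 at y ∈ {2}; g ≡ 0 at y ∈ ∅; common: ∅.
  x = 2: f ≡ 0 at y ∈ ∅; g ≡ 0 at y ∈ {0}; common: ∅.
  x = 3: f ≡ 0 at y ∈ {2, 4}; g ≡ 0 at y ∈ {2, 4}; common: {2, 4}.
  x = 4: f ≡ 0 at y ∈ {3, 4}; g ≡ 0 at y ∈ {0, 2}; common: ∅.
Collecting: common zeros = {(3, 2), (3, 4)}, so the count is 2.
Comparison with the Bézout bound: 2 ≤ 4 = deg(f)·deg(g), as expected for curves with no common component (the affine F_5-count falls short of the bound because intersections may lie at infinity, over extension fields, or carry multiplicity).


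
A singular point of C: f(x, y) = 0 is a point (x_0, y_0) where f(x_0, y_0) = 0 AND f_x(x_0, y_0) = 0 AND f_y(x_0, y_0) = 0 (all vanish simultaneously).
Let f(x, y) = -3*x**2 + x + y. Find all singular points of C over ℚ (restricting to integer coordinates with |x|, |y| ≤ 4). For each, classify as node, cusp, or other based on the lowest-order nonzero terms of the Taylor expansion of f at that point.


No singular points in the scanned grid; C is smooth there.

Compute partial derivatives:
  f_x = 1 - 6*x.
  f_y = 1.
f_y = 1 is a nonzero constant, so f_y never vanishes: no point (x, y) can satisfy f = f_x = f_y = 0. In particular no (x, y) ∈ {−4, ..., 4}² is singular; the curve is smooth.


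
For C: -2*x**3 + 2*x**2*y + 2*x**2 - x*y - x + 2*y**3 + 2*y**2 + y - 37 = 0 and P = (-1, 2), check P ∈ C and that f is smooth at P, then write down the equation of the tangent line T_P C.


Tangent line at P: -21*x + 36*y - 93 = 0.

Step 1: f(-1, 2) = 0, so P lies on C.
Step 2: partial derivatives
  f_x(x, y) = -6*x**2 + 4*x*y + 4*x - y - 1, f_y(x, y) = 2*x**2 - x + 6*y**2 + 4*y + 1.
  f_x(P) = -21, f_y(P) = 36 (gradient nonzero, so P is smooth).
Step 3: tangent line at P: -21·(x − -1) + 36·(y − 2) = 0.
Expanding: -21*x + 36*y - 93 = 0.


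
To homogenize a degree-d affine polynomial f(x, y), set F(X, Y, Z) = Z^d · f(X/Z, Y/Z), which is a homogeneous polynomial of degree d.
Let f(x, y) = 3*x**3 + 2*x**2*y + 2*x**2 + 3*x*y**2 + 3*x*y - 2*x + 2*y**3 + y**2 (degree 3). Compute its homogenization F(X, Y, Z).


F(X, Y, Z) = 3*X**3 + 2*X**2*Y + 2*X**2*Z + 3*X*Y**2 + 3*X*Y*Z - 2*X*Z**2 + 2*Y**3 + Y**2*Z

deg(f) = 3.
Substitute x = X/Z, y = Y/Z into f, then multiply by Z^3.
  monomial 3·x^3·y^0 ↦ 3·X^3·Y^0·Z^0.
  monomial 2·x^2·y^1 ↦ 2·X^2·Y^1·Z^0.
  monomial 2·x^2·y^0 ↦ 2·X^2·Y^0·Z^1.
  monomial 3·x^1·y^2 ↦ 3·X^1·Y^2·Z^0.
  monomial 3·x^1·y^1 ↦ 3·X^1·Y^1·Z^1.
  monomial -2·x^1·y^0 ↦ -2·X^1·Y^0·Z^2.
  monomial 2·x^0·y^3 ↦ 2·X^0·Y^3·Z^0.
  monomial 1·x^0·y^2 ↦ 1·X^0·Y^2·Z^1.
Collecting: F(X, Y, Z) = 3*X**3 + 2*X**2*Y + 2*X**2*Z + 3*X*Y**2 + 3*X*Y*Z - 2*X*Z**2 + 2*Y**3 + Y**2*Z.


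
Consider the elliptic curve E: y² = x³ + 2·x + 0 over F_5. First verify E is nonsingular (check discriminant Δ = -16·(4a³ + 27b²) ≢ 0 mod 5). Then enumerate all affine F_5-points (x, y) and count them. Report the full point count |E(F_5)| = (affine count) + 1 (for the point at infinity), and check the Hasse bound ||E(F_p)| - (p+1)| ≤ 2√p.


Affine points = {(0, 0)}; affine count = 1; |E(F_5)| = 2.

Discriminant check: Δ ∝ 4a³ + 27b² = 4·2³ + 27·0² = 4·8 + 27·0 ≡ 2 (mod 5). Nonzero ⇒ E is nonsingular.
For each x ∈ F_5, compute rhs = x³ + 2·x + 0 mod 5, then count y ∈ F_5 with y² ≡ rhs.
  x = 0: rhs = 0, matching y values: 0 (1 points).
  x = 1: rhs = 3, matching y values: none (0 points).
  x = 2: rhs = 2, matching y values: none (0 points).
  x = 3: rhs = 3, matching y values: none (0 points).
  x = 4: rhs = 2, matching y values: none (0 points).
Total affine count: 1.
Full point count |E(F_5)| = 1 + 1 = 2.
Hasse bound: |2 − (5+1)| = |-4| = 4 ≤ 2√5 ≈ 4.4721 ✓.


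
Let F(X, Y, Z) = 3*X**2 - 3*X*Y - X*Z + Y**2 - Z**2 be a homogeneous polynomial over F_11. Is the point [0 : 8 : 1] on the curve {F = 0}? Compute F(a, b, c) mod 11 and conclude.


F(0,8,1) ≡ 8 (mod 11); P is NOT on the curve.

Evaluate F(0, 8, 1) term-by-term (mod 11).
  3*X**2 ↦ 3·0·1·1 = 0
  -3*X*Y ↦ -3·0·8·1 = 0
  -X*Z ↦ -1·0·1·1 = 0
  Y**2 ↦ 1·1·64·1 = 64
  -Z**2 ↦ -1·1·1·1 = -1
Sum: F(0, 8, 1) = (0) + (0) + (0) + (64) + (-1) = 63.
Reducing mod 11: 63 ≡ 8 (mod 11).
Since F(a, b, c) ≡ 8 ≠ 0 (mod 11), P does NOT lie on the curve.


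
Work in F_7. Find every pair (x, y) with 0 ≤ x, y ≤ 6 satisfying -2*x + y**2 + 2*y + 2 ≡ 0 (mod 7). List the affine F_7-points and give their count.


Affine F_7-points: {(1, 0), (1, 5), (4, 6), (5, 2), (5, 3), (6, 1), (6, 4)}; count = 7.

For each of the 49 pairs (x, y) ∈ F_7², evaluate f(x, y) mod 7. Record the zeros.
  x = 0: [0↦2, 1↦5, 2↦3, 3↦3, 4↦5, 5↦2, 6↦1]  zeros at y ∈ ∅
  x = 1: [0↦0, 1↦3, 2↦1, 3↦1, 4↦3, 5↦0, 6↦6]  zeros at y ∈ {0, 5}
  x = 2: [0↦5, 1↦1, 2↦6, 3↦6, 4↦1, 5↦5, 6↦4]  zeros at y ∈ ∅
  x = 3: [0↦3, 1↦6, 2↦4, 3↦4, 4↦6, 5↦3, 6↦2]  zeros at y ∈ ∅
  x = 4: [0↦1, 1↦4, 2↦2, 3↦2, 4↦4, 5↦1, 6↦0]  zeros at y ∈ {6}
  x = 5: [0↦6, 1↦2, 2↦0, 3↦0, 4↦2, 5↦6, 6↦5]  zeros at y ∈ {2, 3}
  x = 6: [0↦4, 1↦0, 2↦5, 3↦5, 4↦0, 5↦4, 6↦3]  zeros at y ∈ {1, 4}
Collecting zeros: affine points = {(1, 0), (1, 5), (4, 6), (5, 2), (5, 3), (6, 1), (6, 4)}.
Total count |C(F_7)_aff| = 7.


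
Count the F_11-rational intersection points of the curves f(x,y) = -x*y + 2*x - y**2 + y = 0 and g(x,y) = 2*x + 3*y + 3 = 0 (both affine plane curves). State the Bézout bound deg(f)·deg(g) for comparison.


Common zeros: {(5, 3), (7, 9)}; count = 2; Bézout bound = 2.

deg(f) = 2, deg(g) = 1, so Bézout bound = 2.
Scan x ∈ F_11. For each x, list the y ∈ F_11 with f(x, y) ≡ 0 and those with g(x, y) ≡ 0 (mod 11); the common zeros in that column are the intersection.
  x = 0: f ≡ 0 at y ∈ {0, 1}; g ≡ 0 at y ∈ {10}; common: ∅.
  x = 1: f ≡ 0 at y ∈ ∅; g ≡ 0 at y ∈ {2}; common: ∅.
  x = 2: f ≡ 0 at y ∈ ∅; g ≡ 0 at y ∈ {5}; common: ∅.
  x = 3: f ≡ 0 at y ∈ ∅; g ≡ 0 at y ∈ {8}; common: ∅.
  x = 4: f ≡ 0 at y ∈ ∅; g ≡ 0 at y ∈ {0}; common: ∅.
  x = 5: f ≡ 0 at y ∈ {3, 4}; g ≡ 0 at y ∈ {3}; common: {3}.
  x = 6: f ≡ 0 at y ∈ ∅; g ≡ 0 at y ∈ {6}; common: ∅.
  x = 7: f ≡ 0 at y ∈ {7, 9}; g ≡ 0 at y ∈ {9}; common: {9}.
  x = 8: f ≡ 0 at y ∈ {5, 10}; g ≡ 0 at y ∈ {1}; common: ∅.
  x = 9: f ≡ 0 at y ∈ {6, 8}; g ≡ 0 at y ∈ {4}; common: ∅.
  x = 10: f ≡ 0 at y ∈ ∅; g ≡ 0 at y ∈ {7}; common: ∅.
Collecting: common zeros = {(5, 3), (7, 9)}, so the count is 2.
Comparison with the Bézout bound: 2 ≤ 2 = deg(f)·deg(g), as expected for curves with no common component (the bound is attained).


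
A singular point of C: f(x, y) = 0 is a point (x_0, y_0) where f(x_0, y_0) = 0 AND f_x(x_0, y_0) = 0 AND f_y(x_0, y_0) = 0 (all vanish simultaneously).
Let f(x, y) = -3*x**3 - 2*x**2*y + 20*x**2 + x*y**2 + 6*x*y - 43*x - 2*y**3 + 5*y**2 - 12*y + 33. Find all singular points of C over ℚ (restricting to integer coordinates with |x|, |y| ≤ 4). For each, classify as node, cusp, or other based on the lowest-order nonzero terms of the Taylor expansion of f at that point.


Singular points: {(2, 1)}; classification: cusp.

Compute partial derivatives:
  f_x = -9*x**2 - 4*x*y + 40*x + y**2 + 6*y - 43.
  f_y = -2*x**2 + 2*x*y + 6*x - 6*y**2 + 10*y - 12.
Scan x_0 ∈ {−4, ..., 4}. For each x_0, f_y(x_0, y) is a polynomial in y; find its integer roots y ∈ {−4, ..., 4}, then test f_x and f at those candidates.
  x = -4: f_y(-4, y) = -6*y**2 + 2*y - 68; no integer root y with |y| ≤ 4.
  x = -3: f_y(-3, y) = -6*y**2 + 4*y - 48; no integer root y with |y| ≤ 4.
  x = -2: f_y(-2, y) = -6*y**2 + 6*y - 32; no integer root y with |y| ≤ 4.
  x = -1: f_y(-1, y) = -6*y**2 + 8*y - 20; no integer root y with |y| ≤ 4.
  x = 0: f_y(0, y) = -6*y**2 + 10*y - 12; no integer root y with |y| ≤ 4.
  x = 1: f_y(1, y) = -6*y**2 + 12*y - 8; no integer root y with |y| ≤ 4.
  x = 2: f_y(2, y) = -6*y**2 + 14*y - 8; vanishes at y ∈ {1}. (2, 1): f_x = 0, f = 0 — SINGULAR.
  x = 3: f_y(3, y) = -6*y**2 + 16*y - 12; no integer root y with |y| ≤ 4.
  x = 4: f_y(4, y) = -6*y**2 + 18*y - 20; no integer root y with |y| ≤ 4.
Only singular point on the grid: (2, 1).
Classify: substitute x = 2 + u, y = 1 + v and expand: f = -3*u**3 - 2*u**2*v + u*v**2 - 2*v**3 + v**2.
No constant or linear terms (consistent with a singular point). Quadratic part: v**2. Cubic part: -3*u**3 - 2*u**2*v + u*v**2 - 2*v**3.
The quadratic part v**2 is a perfect square, so there is a single (double) tangent line v = 0, i.e. y = 1. Restricting the cubic part to that line (v = 0) leaves -3*u**3 ≠ 0, so f is not divisible by v and the branch is v² ≈ 3*u**3 to lowest order — this is a cusp.
Classification: cusp.


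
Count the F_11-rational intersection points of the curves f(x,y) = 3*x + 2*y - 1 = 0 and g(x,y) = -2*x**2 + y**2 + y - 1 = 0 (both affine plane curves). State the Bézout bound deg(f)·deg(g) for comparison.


Common zeros: {(4, 0), (8, 5)}; count = 2; Bézout bound = 2.

deg(f) = 1, deg(g) = 2, so Bézout bound = 2.
Scan x ∈ F_11. For each x, list the y ∈ F_11 with f(x, y) ≡ 0 and those with g(x, y) ≡ 0 (mod 11); the common zeros in that column are the intersection.
  x = 0: f ≡ 0 at y ∈ {6}; g ≡ 0 at y ∈ {3, 7}; common: ∅.
  x = 1: f ≡ 0 at y ∈ {10}; g ≡ 0 at y ∈ ∅; common: ∅.
  x = 2: f ≡ 0 at y ∈ {3}; g ≡ 0 at y ∈ {4, 6}; common: ∅.
  x = 3: f ≡ 0 at y ∈ {7}; g ≡ 0 at y ∈ {5}; common: ∅.
  x = 4: f ≡ 0 at y ∈ {0}; g ≡ 0 at y ∈ {0, 10}; common: {0}.
  x = 5: f ≡ 0 at y ∈ {4}; g ≡ 0 at y ∈ ∅; common: ∅.
  x = 6: f ≡ 0 at y ∈ {8}; g ≡ 0 at y ∈ ∅; common: ∅.
  x = 7: f ≡ 0 at y ∈ {1}; g ≡ 0 at y ∈ {0, 10}; common: ∅.
  x = 8: f ≡ 0 at y ∈ {5}; g ≡ 0 at y ∈ {5}; common: {5}.
  x = 9: f ≡ 0 at y ∈ {9}; g ≡ 0 at y ∈ {4, 6}; common: ∅.
  x = 10: f ≡ 0 at y ∈ {2}; g ≡ 0 at y ∈ ∅; common: ∅.
Collecting: common zeros = {(4, 0), (8, 5)}, so the count is 2.
Comparison with the Bézout bound: 2 ≤ 2 = deg(f)·deg(g), as expected for curves with no common component (the bound is attained).


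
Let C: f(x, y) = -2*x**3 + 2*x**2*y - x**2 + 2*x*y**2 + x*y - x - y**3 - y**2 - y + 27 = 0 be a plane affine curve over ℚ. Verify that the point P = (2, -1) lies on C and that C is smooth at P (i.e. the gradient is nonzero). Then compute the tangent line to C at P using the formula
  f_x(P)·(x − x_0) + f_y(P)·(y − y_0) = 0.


Tangent line at P: 72 - 36*x = 0.

Step 1: f(2, -1) = 0, so P lies on C.
Step 2: partial derivatives
  f_x(x, y) = -6*x**2 + 4*x*y - 2*x + 2*y**2 + y - 1, f_y(x, y) = 2*x**2 + 4*x*y + x - 3*y**2 - 2*y - 1.
  f_x(P) = -36, f_y(P) = 0 (gradient nonzero, so P is smooth).
Step 3: tangent line at P: -36·(x − 2) + 0·(y − -1) = 0.
Expanding: 72 - 36*x = 0.
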